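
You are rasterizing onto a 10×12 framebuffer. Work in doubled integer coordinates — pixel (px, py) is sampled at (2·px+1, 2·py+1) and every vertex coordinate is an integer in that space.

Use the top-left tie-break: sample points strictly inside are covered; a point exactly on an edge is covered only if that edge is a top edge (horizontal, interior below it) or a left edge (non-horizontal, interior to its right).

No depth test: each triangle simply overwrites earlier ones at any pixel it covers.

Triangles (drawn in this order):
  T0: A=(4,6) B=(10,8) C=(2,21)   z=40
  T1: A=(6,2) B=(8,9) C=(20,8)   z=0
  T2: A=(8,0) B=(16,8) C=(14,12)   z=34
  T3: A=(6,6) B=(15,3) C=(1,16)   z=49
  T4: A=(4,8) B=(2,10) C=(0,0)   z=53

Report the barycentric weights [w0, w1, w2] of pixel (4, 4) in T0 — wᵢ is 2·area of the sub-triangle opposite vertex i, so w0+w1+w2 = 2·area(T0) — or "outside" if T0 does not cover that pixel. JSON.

T0:
  2·area = 94
  edge (4, 6)→(10, 8): d=(6,2) right/bottom  bias=-1
  edge (10, 8)→(2, 21): d=(-8,13) right/bottom  bias=-1
  edge (2, 21)→(4, 6): d=(2,-15) top-left  bias=+0
    (0,2)@(1, 5): e=[0,141,-47] → ·  [on edge]
    (2,3)@(5, 7): e=[4,73,17] → #
    (3,3)@(7, 7): e=[0,47,47] → ·  [on edge]
    (2,4)@(5, 9): e=[16,57,21] → #
    (3,4)@(7, 9): e=[12,31,51] → #
    (4,4)@(9, 9): e=[8,5,81] → #
    (5,4)@(11, 9): e=[4,-21,111] → ·
    (6,4)@(13, 9): e=[0,-47,141] → ·  [on edge]
    (2,5)@(5, 11): e=[28,41,25] → #
    (4,5)@(9, 11): e=[20,-11,85] → ·
    (9,5)@(19, 11): e=[0,-141,235] → ·  [on edge]
    (2,6)@(5, 13): e=[40,25,29] → #
  covered (11 px):
    · · · · · · · · · ·
    · · · · · · · · · ·
    · · · · · · · · · ·
    · · # · · · · · · ·
    · · # # # · · · · ·
    · · # # · · · · · ·
    · · # · · · · · · ·
    · # # · · · · · · ·
    · # · · · · · · · ·
    · # · · · · · · · ·
    · · · · · · · · · ·
    · · · · · · · · · ·
T1:
  2·area = 86  (B↔C swapped to make it positive)
  edge (6, 2)→(20, 8): d=(14,6) right/bottom  bias=-1
  edge (20, 8)→(8, 9): d=(-12,1) right/bottom  bias=-1
  edge (8, 9)→(6, 2): d=(-2,-7) top-left  bias=+0
    (3,1)@(7, 3): e=[8,73,5] → #
    (4,1)@(9, 3): e=[-4,71,19] → ·
    (3,2)@(7, 5): e=[36,49,1] → #
    (4,2)@(9, 5): e=[24,47,15] → #
    (5,2)@(11, 5): e=[12,45,29] → #
    (6,2)@(13, 5): e=[0,43,43] → ·  [on edge]
    (3,3)@(7, 7): e=[64,25,-3] → ·
    (4,3)@(9, 7): e=[52,23,11] → #
    (6,3)@(13, 7): e=[28,19,39] → #
    (7,3)@(15, 7): e=[16,17,53] → #
    (8,3)@(17, 7): e=[4,15,67] → #
    (9,3)@(19, 7): e=[-8,13,81] → ·
  covered (9 px):
    · · · · · · · · · ·
    · · · # · · · · · ·
    · · · # # # · · · ·
    · · · · # # # # # ·
    · · · · · · · · · ·
    · · · · · · · · · ·
    · · · · · · · · · ·
    · · · · · · · · · ·
    · · · · · · · · · ·
    · · · · · · · · · ·
    · · · · · · · · · ·
    · · · · · · · · · ·
T2:
  2·area = 48
  edge (8, 0)→(16, 8): d=(8,8) right/bottom  bias=-1
  edge (16, 8)→(14, 12): d=(-2,4) right/bottom  bias=-1
  edge (14, 12)→(8, 0): d=(-6,-12) top-left  bias=+0
    (4,0)@(9, 1): e=[0,42,6] → ·  [on edge]
    (5,1)@(11, 3): e=[0,30,18] → ·  [on edge]
    (5,2)@(11, 5): e=[16,26,6] → #
    (6,2)@(13, 5): e=[0,18,30] → ·  [on edge]
    (5,3)@(11, 7): e=[32,22,-6] → ·
    (6,3)@(13, 7): e=[16,14,18] → #
    (7,3)@(15, 7): e=[0,6,42] → ·  [on edge]
    (6,4)@(13, 9): e=[32,10,6] → #
    (7,4)@(15, 9): e=[16,2,30] → #
    (8,4)@(17, 9): e=[0,-6,54] → ·  [on edge]
    (6,5)@(13, 11): e=[48,6,-6] → ·
    (7,5)@(15, 11): e=[32,-2,18] → ·
    (9,5)@(19, 11): e=[0,-18,66] → ·  [on edge]
  covered (4 px):
    · · · · · · · · · ·
    · · · · · · · · · ·
    · · · · · # · · · ·
    · · · · · · # · · ·
    · · · · · · # # · ·
    · · · · · · · · · ·
    · · · · · · · · · ·
    · · · · · · · · · ·
    · · · · · · · · · ·
    · · · · · · · · · ·
    · · · · · · · · · ·
    · · · · · · · · · ·
T3:
  2·area = 75
  edge (6, 6)→(15, 3): d=(9,-3) top-left  bias=+0
  edge (15, 3)→(1, 16): d=(-14,13) right/bottom  bias=-1
  edge (1, 16)→(6, 6): d=(5,-10) top-left  bias=+0
    (7,1)@(15, 3): e=[0,0,75] → ·  [on edge]
    (4,2)@(9, 5): e=[0,50,25] → #  [on edge]
    (5,2)@(11, 5): e=[6,24,45] → #
    (6,2)@(13, 5): e=[12,-2,65] → ·
    (1,3)@(3, 7): e=[0,100,-25] → ·  [on edge]
    (3,3)@(7, 7): e=[12,48,15] → #
    (5,3)@(11, 7): e=[24,-4,55] → ·
    (2,4)@(5, 9): e=[24,46,5] → #
    (4,4)@(9, 9): e=[36,-6,45] → ·
    (2,5)@(5, 11): e=[42,18,15] → #
    (3,5)@(7, 11): e=[48,-8,35] → ·
    (1,6)@(3, 13): e=[54,16,5] → #
  covered (8 px):
    · · · · · · · · · ·
    · · · · · · · · · ·
    · · · · # # · · · ·
    · · · # # · · · · ·
    · · # # · · · · · ·
    · · # · · · · · · ·
    · # · · · · · · · ·
    · · · · · · · · · ·
    · · · · · · · · · ·
    · · · · · · · · · ·
    · · · · · · · · · ·
    · · · · · · · · · ·
T4:
  2·area = 24
  edge (4, 8)→(2, 10): d=(-2,2) right/bottom  bias=-1
  edge (2, 10)→(0, 0): d=(-2,-10) top-left  bias=+0
  edge (0, 0)→(4, 8): d=(4,8) right/bottom  bias=-1
    (5,0)@(11, 1): e=[0,108,-84] → ·  [on edge]
    (0,1)@(1, 3): e=[16,4,4] → #
    (1,1)@(3, 3): e=[12,24,-12] → ·
    (4,1)@(9, 3): e=[0,84,-60] → ·  [on edge]
    (0,2)@(1, 5): e=[12,0,12] → #  [on edge]
    (1,2)@(3, 5): e=[8,20,-4] → ·
    (3,2)@(7, 5): e=[0,60,-36] → ·  [on edge]
    (0,3)@(1, 7): e=[8,-4,20] → ·
    (1,3)@(3, 7): e=[4,16,4] → #
    (2,3)@(5, 7): e=[0,36,-12] → ·  [on edge]
    (1,4)@(3, 9): e=[0,12,12] → ·  [on edge]
    (0,5)@(1, 11): e=[0,-12,36] → ·  [on edge]
    (1,7)@(3, 15): e=[-12,0,36] → ·  [on edge]
  covered (3 px):
    · · · · · · · · · ·
    # · · · · · · · · ·
    # · · · · · · · · ·
    · # · · · · · · · ·
    · · · · · · · · · ·
    · · · · · · · · · ·
    · · · · · · · · · ·
    · · · · · · · · · ·
    · · · · · · · · · ·
    · · · · · · · · · ·
    · · · · · · · · · ·
    · · · · · · · · · ·

Final: [5,81,8]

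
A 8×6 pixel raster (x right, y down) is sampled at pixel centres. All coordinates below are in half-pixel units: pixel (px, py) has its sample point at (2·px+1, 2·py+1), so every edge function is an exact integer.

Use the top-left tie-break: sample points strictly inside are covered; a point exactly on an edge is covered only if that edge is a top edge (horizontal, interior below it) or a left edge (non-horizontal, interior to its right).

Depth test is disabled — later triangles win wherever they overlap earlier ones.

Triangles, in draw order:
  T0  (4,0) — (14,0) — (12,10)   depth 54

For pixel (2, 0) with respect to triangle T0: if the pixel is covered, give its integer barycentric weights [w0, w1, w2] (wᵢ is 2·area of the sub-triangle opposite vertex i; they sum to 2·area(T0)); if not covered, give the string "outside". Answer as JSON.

T0:
  2·area = 100
  edge (4, 0)→(14, 0): d=(10,0) top-left  bias=+0
  edge (14, 0)→(12, 10): d=(-2,10) right/bottom  bias=-1
  edge (12, 10)→(4, 0): d=(-8,-10) top-left  bias=+0
    (2,0)@(5, 1): e=[10,88,2] → █
    (3,0)@(7, 1): e=[10,68,22] → █
    (4,0)@(9, 1): e=[10,48,42] → █
    (5,0)@(11, 1): e=[10,28,62] → █
    (6,0)@(13, 1): e=[10,8,82] → █
    (7,0)@(15, 1): e=[10,-12,102] → ·
    (2,1)@(5, 3): e=[30,84,-14] → ·
    (3,1)@(7, 3): e=[30,64,6] → █
    (7,1)@(15, 3): e=[30,-16,86] → ·
    (3,2)@(7, 5): e=[50,60,-10] → ·
    (4,2)@(9, 5): e=[50,40,10] → █
    (6,2)@(13, 5): e=[50,0,50] → ·  [on edge]
  covered (12 px):
    · · █ █ █ █ █ ·
    · · · █ █ █ █ ·
    · · · · █ █ · ·
    · · · · · █ · ·
    · · · · · · · ·
    · · · · · · · ·

Final: [88,2,10]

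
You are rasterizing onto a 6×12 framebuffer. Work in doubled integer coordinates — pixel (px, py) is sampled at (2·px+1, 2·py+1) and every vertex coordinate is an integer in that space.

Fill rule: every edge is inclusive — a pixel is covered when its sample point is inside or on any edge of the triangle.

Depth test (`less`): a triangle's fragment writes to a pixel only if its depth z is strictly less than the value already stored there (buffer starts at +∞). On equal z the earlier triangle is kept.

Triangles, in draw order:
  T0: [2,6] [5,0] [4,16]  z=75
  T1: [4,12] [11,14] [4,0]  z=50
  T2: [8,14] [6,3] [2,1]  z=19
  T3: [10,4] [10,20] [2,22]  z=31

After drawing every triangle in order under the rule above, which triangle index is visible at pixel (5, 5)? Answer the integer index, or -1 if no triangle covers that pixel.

T0:
  2·area = 42
  edge (2, 6)→(5, 0): d=(3,-6) inclusive
  edge (5, 0)→(4, 16): d=(-1,16) inclusive
  edge (4, 16)→(2, 6): d=(-2,-10) inclusive
    (0,0)@(1, 1): e=[-21,63,0] → ·  [on edge]
    (1,2)@(3, 5): e=[3,27,12] → █
    (2,2)@(5, 5): e=[15,-5,32] → ·
    (1,3)@(3, 7): e=[9,25,8] → █
    (2,3)@(5, 7): e=[21,-7,28] → ·
    (1,4)@(3, 9): e=[15,23,4] → █
    (2,4)@(5, 9): e=[27,-9,24] → ·
    (1,5)@(3, 11): e=[21,21,0] → █  [on edge]
    (2,5)@(5, 11): e=[33,-11,20] → ·
    (1,6)@(3, 13): e=[27,19,-4] → ·
    (2,10)@(5, 21): e=[63,-21,0] → ·  [on edge]
  covered (4 px):
    · · · · · ·
    · · · · · ·
    · █ · · · ·
    · █ · · · ·
    · █ · · · ·
    · █ · · · ·
    · · · · · ·
    · · · · · ·
    · · · · · ·
    · · · · · ·
    · · · · · ·
    · · · · · ·
T1:
  2·area = 84  (B↔C swapped to make it positive)
  edge (4, 12)→(4, 0): d=(0,-12) inclusive
  edge (4, 0)→(11, 14): d=(7,14) inclusive
  edge (11, 14)→(4, 12): d=(-7,-2) inclusive
    (2,1)@(5, 3): e=[12,7,65] → █
    (3,1)@(7, 3): e=[36,-21,69] → ·
    (2,2)@(5, 5): e=[12,21,51] → █
    (3,2)@(7, 5): e=[36,-7,55] → ·
    (2,3)@(5, 7): e=[12,35,37] → █
    (3,3)@(7, 7): e=[36,7,41] → █
    (4,3)@(9, 7): e=[60,-21,45] → ·
    (2,4)@(5, 9): e=[12,49,23] → █
    (4,4)@(9, 9): e=[60,-7,31] → ·
    (2,5)@(5, 11): e=[12,63,9] → █
    (4,5)@(9, 11): e=[60,7,17] → █
    (5,5)@(11, 11): e=[84,-21,21] → ·
  covered (10 px):
    · · · · · ·
    · · █ · · ·
    · · █ · · ·
    · · █ █ · ·
    · · █ █ · ·
    · · █ █ █ ·
    · · · · █ ·
    · · · · · ·
    · · · · · ·
    · · · · · ·
    · · · · · ·
    · · · · · ·
T2:
  2·area = 40  (B↔C swapped to make it positive)
  edge (8, 14)→(2, 1): d=(-6,-13) inclusive
  edge (2, 1)→(6, 3): d=(4,2) inclusive
  edge (6, 3)→(8, 14): d=(2,11) inclusive
    (1,1)@(3, 3): e=[1,6,33] → █
    (2,1)@(5, 3): e=[27,2,11] → █
    (3,1)@(7, 3): e=[53,-2,-11] → ·
    (1,2)@(3, 5): e=[-11,14,37] → ·
    (2,2)@(5, 5): e=[15,10,15] → █
    (3,2)@(7, 5): e=[41,6,-7] → ·
    (2,3)@(5, 7): e=[3,18,19] → █
    (3,3)@(7, 7): e=[29,14,-3] → ·
    (2,4)@(5, 9): e=[-9,26,23] → ·
    (3,4)@(7, 9): e=[17,22,1] → █
    (4,4)@(9, 9): e=[43,18,-21] → ·
    (3,5)@(7, 11): e=[5,30,5] → █
  covered (6 px):
    · · · · · ·
    · █ █ · · ·
    · · █ · · ·
    · · █ · · ·
    · · · █ · ·
    · · · █ · ·
    · · · · · ·
    · · · · · ·
    · · · · · ·
    · · · · · ·
    · · · · · ·
    · · · · · ·
T3:
  2·area = 128
  edge (10, 4)→(10, 20): d=(0,16) inclusive
  edge (10, 20)→(2, 22): d=(-8,2) inclusive
  edge (2, 22)→(10, 4): d=(8,-18) inclusive
    (4,3)@(9, 7): e=[16,106,6] → █
    (5,3)@(11, 7): e=[-16,102,42] → ·
    (4,4)@(9, 9): e=[16,90,22] → █
    (5,4)@(11, 9): e=[-16,86,58] → ·
    (3,5)@(7, 11): e=[48,78,2] → █
    (5,5)@(11, 11): e=[-16,70,74] → ·
    (3,6)@(7, 13): e=[48,62,18] → █
    (5,6)@(11, 13): e=[-16,54,90] → ·
    (3,7)@(7, 15): e=[48,46,34] → █
    (5,7)@(11, 15): e=[-16,38,106] → ·
    (2,8)@(5, 17): e=[80,34,14] → █
    (5,8)@(11, 17): e=[-16,22,122] → ·
  covered (16 px):
    · · · · · ·
    · · · · · ·
    · · · · · ·
    · · · · █ ·
    · · · · █ ·
    · · · █ █ ·
    · · · █ █ ·
    · · · █ █ ·
    · · █ █ █ ·
    · · █ █ █ ·
    · █ █ · · ·
    · · · · · ·

Z-buffer (winner per pixel, '.' = empty):
  . . . . . .
  . 2 2 . . .
  . 0 2 . . .
  . 0 2 1 3 .
  . 0 1 2 3 .
  . 0 1 2 3 .
  . . . 3 3 .
  . . . 3 3 .
  . . 3 3 3 .
  . . 3 3 3 .
  . 3 3 . . .
  . . . . . .

Final: -1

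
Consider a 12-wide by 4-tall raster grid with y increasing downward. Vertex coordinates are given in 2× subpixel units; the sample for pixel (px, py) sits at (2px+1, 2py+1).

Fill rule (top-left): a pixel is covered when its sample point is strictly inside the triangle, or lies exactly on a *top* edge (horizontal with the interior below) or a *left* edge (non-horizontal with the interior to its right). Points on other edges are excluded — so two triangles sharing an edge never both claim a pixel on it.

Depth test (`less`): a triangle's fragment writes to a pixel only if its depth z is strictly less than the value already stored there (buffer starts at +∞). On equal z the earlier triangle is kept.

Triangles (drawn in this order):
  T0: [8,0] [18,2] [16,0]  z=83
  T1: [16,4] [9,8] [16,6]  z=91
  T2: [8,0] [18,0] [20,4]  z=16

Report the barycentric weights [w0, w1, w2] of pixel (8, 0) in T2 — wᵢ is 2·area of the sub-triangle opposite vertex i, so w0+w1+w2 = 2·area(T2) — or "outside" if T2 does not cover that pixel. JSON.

T0:
  2·area = 16  (B↔C swapped to make it positive)
  edge (8, 0)→(16, 0): d=(8,0) top-left  bias=+0
  edge (16, 0)→(18, 2): d=(2,2) right/bottom  bias=-1
  edge (18, 2)→(8, 0): d=(-10,-2) top-left  bias=+0
    (6,0)@(13, 1): e=[8,8,0] → #  [on edge]
    (7,0)@(15, 1): e=[8,4,4] → #
    (8,0)@(17, 1): e=[8,0,8] → ·  [on edge]
    (6,1)@(13, 3): e=[24,12,-20] → ·
    (7,1)@(15, 3): e=[24,8,-16] → ·
    (9,1)@(19, 3): e=[24,0,-8] → ·  [on edge]
    (11,1)@(23, 3): e=[24,-8,0] → ·  [on edge]
    (10,2)@(21, 5): e=[40,0,-24] → ·  [on edge]
    (11,3)@(23, 7): e=[56,0,-40] → ·  [on edge]
  covered (2 px):
    · · · · · · # # · · · ·
    · · · · · · · · · · · ·
    · · · · · · · · · · · ·
    · · · · · · · · · · · ·
T1:
  2·area = 14  (B↔C swapped to make it positive)
  edge (16, 4)→(16, 6): d=(0,2) right/bottom  bias=-1
  edge (16, 6)→(9, 8): d=(-7,2) right/bottom  bias=-1
  edge (9, 8)→(16, 4): d=(7,-4) top-left  bias=+0
    (7,2)@(15, 5): e=[2,9,3] → #
    (8,2)@(17, 5): e=[-2,5,11] → ·
    (5,3)@(11, 7): e=[10,3,1] → #
    (6,3)@(13, 7): e=[6,-1,9] → ·
    (7,3)@(15, 7): e=[2,-5,17] → ·
  covered (2 px):
    · · · · · · · · · · · ·
    · · · · · · · · · · · ·
    · · · · · · · # · · · ·
    · · · · · # · · · · · ·
T2:
  2·area = 40
  edge (8, 0)→(18, 0): d=(10,0) top-left  bias=+0
  edge (18, 0)→(20, 4): d=(2,4) right/bottom  bias=-1
  edge (20, 4)→(8, 0): d=(-12,-4) top-left  bias=+0
    (5,0)@(11, 1): e=[10,30,0] → #  [on edge]
    (6,0)@(13, 1): e=[10,22,8] → #
    (7,0)@(15, 1): e=[10,14,16] → #
    (8,0)@(17, 1): e=[10,6,24] → #
    (9,0)@(19, 1): e=[10,-2,32] → ·
    (5,1)@(11, 3): e=[30,34,-24] → ·
    (6,1)@(13, 3): e=[30,26,-16] → ·
    (7,1)@(15, 3): e=[30,18,-8] → ·
    (8,1)@(17, 3): e=[30,10,0] → #  [on edge]
    (9,1)@(19, 3): e=[30,2,8] → #
    (10,1)@(21, 3): e=[30,-6,16] → ·
    (8,2)@(17, 5): e=[50,14,-24] → ·
    (11,2)@(23, 5): e=[50,-10,0] → ·  [on edge]
  covered (6 px):
    · · · · · # # # # · · ·
    · · · · · · · · # # · ·
    · · · · · · · · · · · ·
    · · · · · · · · · · · ·

Final: [6,24,10]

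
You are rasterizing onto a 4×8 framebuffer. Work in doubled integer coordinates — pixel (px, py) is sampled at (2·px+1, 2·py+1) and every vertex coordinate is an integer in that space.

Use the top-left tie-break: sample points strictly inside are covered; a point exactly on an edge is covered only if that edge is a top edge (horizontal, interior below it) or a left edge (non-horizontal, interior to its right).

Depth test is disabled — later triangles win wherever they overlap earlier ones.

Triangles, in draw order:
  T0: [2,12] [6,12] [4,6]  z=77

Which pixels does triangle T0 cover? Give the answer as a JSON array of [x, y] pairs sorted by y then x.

T0:
  2·area = 24  (B↔C swapped to make it positive)
  edge (2, 12)→(4, 6): d=(2,-6) top-left  bias=+0
  edge (4, 6)→(6, 12): d=(2,6) right/bottom  bias=-1
  edge (6, 12)→(2, 12): d=(-4,0) right/bottom  bias=-1
    (1,1)@(3, 3): e=[-12,0,36] → ·  [on edge]
    (2,1)@(5, 3): e=[0,-12,36] → ·  [on edge]
    (1,4)@(3, 9): e=[0,12,12] → █  [on edge]
    (2,4)@(5, 9): e=[12,0,12] → ·  [on edge]
    (1,5)@(3, 11): e=[4,16,4] → █
    (2,5)@(5, 11): e=[16,4,4] → █
    (3,5)@(7, 11): e=[28,-8,4] → ·
    (1,6)@(3, 13): e=[8,20,-4] → ·
    (2,6)@(5, 13): e=[20,8,-4] → ·
    (0,7)@(1, 15): e=[0,36,-12] → ·  [on edge]
    (3,7)@(7, 15): e=[36,0,-12] → ·  [on edge]
  covered (3 px):
    · · · ·
    · · · ·
    · · · ·
    · · · ·
    · █ · ·
    · █ █ ·
    · · · ·
    · · · ·

Result: [[1,4],[1,5],[2,5]]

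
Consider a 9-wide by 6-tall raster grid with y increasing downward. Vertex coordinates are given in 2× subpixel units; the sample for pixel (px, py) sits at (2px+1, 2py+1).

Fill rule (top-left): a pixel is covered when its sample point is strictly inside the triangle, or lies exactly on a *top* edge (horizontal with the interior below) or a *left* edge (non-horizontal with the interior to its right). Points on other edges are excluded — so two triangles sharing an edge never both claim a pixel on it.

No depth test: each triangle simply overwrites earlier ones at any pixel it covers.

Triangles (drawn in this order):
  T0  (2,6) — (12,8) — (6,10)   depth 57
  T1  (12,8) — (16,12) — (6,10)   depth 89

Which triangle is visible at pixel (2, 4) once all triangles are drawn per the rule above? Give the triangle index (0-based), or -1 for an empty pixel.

T0:
  2·area = 32
  edge (2, 6)→(12, 8): d=(10,2) right/bottom  bias=-1
  edge (12, 8)→(6, 10): d=(-6,2) right/bottom  bias=-1
  edge (6, 10)→(2, 6): d=(-4,-4) top-left  bias=+0
    (0,2)@(1, 5): e=[-8,40,0] → ·  [on edge]
    (1,3)@(3, 7): e=[8,24,0] → █  [on edge]
    (2,3)@(5, 7): e=[4,20,8] → █
    (3,3)@(7, 7): e=[0,16,16] → ·  [on edge]
    (7,3)@(15, 7): e=[-16,0,48] → ·  [on edge]
    (1,4)@(3, 9): e=[28,12,-8] → ·
    (2,4)@(5, 9): e=[24,8,0] → █  [on edge]
    (3,4)@(7, 9): e=[20,4,8] → █
    (4,4)@(9, 9): e=[16,0,16] → ·  [on edge]
    (8,4)@(17, 9): e=[0,-16,48] → ·  [on edge]
    (1,5)@(3, 11): e=[48,0,-16] → ·  [on edge]
    (2,5)@(5, 11): e=[44,-4,-8] → ·
    (3,5)@(7, 11): e=[40,-8,0] → ·  [on edge]
  covered (4 px):
    · · · · · · · · ·
    · · · · · · · · ·
    · · · · · · · · ·
    · █ █ · · · · · ·
    · · █ █ · · · · ·
    · · · · · · · · ·
T1:
  2·area = 32
  edge (12, 8)→(16, 12): d=(4,4) right/bottom  bias=-1
  edge (16, 12)→(6, 10): d=(-10,-2) top-left  bias=+0
  edge (6, 10)→(12, 8): d=(6,-2) top-left  bias=+0
    (2,0)@(5, 1): e=[0,88,-56] → ·  [on edge]
    (3,1)@(7, 3): e=[0,72,-40] → ·  [on edge]
    (4,2)@(9, 5): e=[0,56,-24] → ·  [on edge]
    (5,3)@(11, 7): e=[0,40,-8] → ·  [on edge]
    (7,3)@(15, 7): e=[-16,48,0] → ·  [on edge]
    (0,4)@(1, 9): e=[48,0,-16] → ·  [on edge]
    (4,4)@(9, 9): e=[16,16,0] → █  [on edge]
    (5,4)@(11, 9): e=[8,20,4] → █
    (6,4)@(13, 9): e=[0,24,8] → ·  [on edge]
    (1,5)@(3, 11): e=[48,-16,0] → ·  [on edge]
    (4,5)@(9, 11): e=[24,-4,12] → ·
    (5,5)@(11, 11): e=[16,0,16] → █  [on edge]
    (7,5)@(15, 11): e=[0,8,24] → ·  [on edge]
  covered (4 px):
    · · · · · · · · ·
    · · · · · · · · ·
    · · · · · · · · ·
    · · · · · · · · ·
    · · · · █ █ · · ·
    · · · · · █ █ · ·

Z-buffer (winner per pixel, '.' = empty):
  . . . . . . . . .
  . . . . . . . . .
  . . . . . . . . .
  . 0 0 . . . . . .
  . . 0 0 1 1 . . .
  . . . . . 1 1 . .

Result: 0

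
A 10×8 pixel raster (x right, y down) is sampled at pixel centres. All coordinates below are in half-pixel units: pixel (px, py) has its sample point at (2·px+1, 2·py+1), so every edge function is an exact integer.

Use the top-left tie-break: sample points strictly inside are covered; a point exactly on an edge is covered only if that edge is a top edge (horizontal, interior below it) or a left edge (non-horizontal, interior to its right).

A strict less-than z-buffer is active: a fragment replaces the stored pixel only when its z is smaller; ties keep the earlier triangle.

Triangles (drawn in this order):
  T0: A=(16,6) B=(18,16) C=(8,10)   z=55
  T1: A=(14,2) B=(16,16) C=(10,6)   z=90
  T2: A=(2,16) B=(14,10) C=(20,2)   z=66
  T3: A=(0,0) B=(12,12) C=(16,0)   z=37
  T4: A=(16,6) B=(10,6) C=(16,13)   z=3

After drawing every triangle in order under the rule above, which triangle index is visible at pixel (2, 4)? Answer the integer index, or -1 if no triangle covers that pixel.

T0:
  2·area = 88
  edge (16, 6)→(18, 16): d=(2,10) right/bottom  bias=-1
  edge (18, 16)→(8, 10): d=(-10,-6) top-left  bias=+0
  edge (8, 10)→(16, 6): d=(8,-4) top-left  bias=+0
    (7,0)@(15, 1): e=[0,132,-44] → .  [on edge]
    (1,3)@(3, 7): e=[132,0,-44] → .  [on edge]
    (7,3)@(15, 7): e=[12,72,4] → X
    (8,3)@(17, 7): e=[-8,84,12] → .
    (5,4)@(11, 9): e=[56,28,4] → X
    (6,4)@(13, 9): e=[36,40,12] → X
    (8,4)@(17, 9): e=[-4,64,28] → .
    (5,5)@(11, 11): e=[60,8,20] → X
    (8,5)@(17, 11): e=[0,44,44] → .  [on edge]
    (5,6)@(11, 13): e=[64,-12,36] → .
    (6,6)@(13, 13): e=[44,0,44] → X  [on edge]
    (8,6)@(17, 13): e=[4,24,60] → X
  covered (11 px):
    . . . . . . . . . .
    . . . . . . . . . .
    . . . . . . . . . .
    . . . . . . . X . .
    . . . . . X X X . .
    . . . . . X X X . .
    . . . . . . X X X .
    . . . . . . . . X .
T1:
  2·area = 64
  edge (14, 2)→(16, 16): d=(2,14) right/bottom  bias=-1
  edge (16, 16)→(10, 6): d=(-6,-10) top-left  bias=+0
  edge (10, 6)→(14, 2): d=(4,-4) top-left  bias=+0
    (3,0)@(7, 1): e=[96,0,-32] → .  [on edge]
    (7,0)@(15, 1): e=[-16,80,0] → .  [on edge]
    (6,1)@(13, 3): e=[16,48,0] → X  [on edge]
    (7,1)@(15, 3): e=[-12,68,8] → .
    (5,2)@(11, 5): e=[48,16,0] → X  [on edge]
    (7,2)@(15, 5): e=[-8,56,16] → .
    (4,3)@(9, 7): e=[80,-16,0] → .  [on edge]
    (5,3)@(11, 7): e=[52,4,8] → X
    (7,3)@(15, 7): e=[-4,44,24] → .
    (3,4)@(7, 9): e=[112,-48,0] → .  [on edge]
    (5,4)@(11, 9): e=[56,-8,16] → .
    (6,4)@(13, 9): e=[28,12,24] → X
    (7,4)@(15, 9): e=[0,32,32] → .  [on edge]
    (2,5)@(5, 11): e=[144,-80,0] → .  [on edge]
    (6,5)@(13, 11): e=[32,0,32] → X  [on edge]
    (1,6)@(3, 13): e=[176,-112,0] → .  [on edge]
    (0,7)@(1, 15): e=[208,-144,0] → .  [on edge]
  covered (9 px):
    . . . . . . . . . .
    . . . . . . X . . .
    . . . . . X X . . .
    . . . . . X X . . .
    . . . . . . X . . .
    . . . . . . X X . .
    . . . . . . . X . .
    . . . . . . . . . .
T2:
  2·area = 60  (B↔C swapped to make it positive)
  edge (2, 16)→(20, 2): d=(18,-14) top-left  bias=+0
  edge (20, 2)→(14, 10): d=(-6,8) right/bottom  bias=-1
  edge (14, 10)→(2, 16): d=(-12,6) right/bottom  bias=-1
    (9,1)@(19, 3): e=[4,2,54] → X
    (8,2)@(17, 5): e=[12,6,42] → X
    (9,2)@(19, 5): e=[40,-10,30] → .
    (7,3)@(15, 7): e=[20,10,30] → X
    (8,3)@(17, 7): e=[48,-6,18] → .
    (5,4)@(11, 9): e=[0,30,30] → X  [on edge]
    (6,4)@(13, 9): e=[28,14,18] → X
    (7,4)@(15, 9): e=[56,-2,6] → .
    (4,5)@(9, 11): e=[8,34,18] → X
    (6,5)@(13, 11): e=[64,2,-6] → .
    (3,6)@(7, 13): e=[16,38,6] → X
    (4,6)@(9, 13): e=[44,22,-6] → .
  covered (8 px):
    . . . . . . . . . .
    . . . . . . . . . X
    . . . . . . . . X .
    . . . . . . . X . .
    . . . . . X X . . .
    . . . . X X . . . .
    . . . X . . . . . .
    . . . . . . . . . .
T3:
  2·area = 192  (B↔C swapped to make it positive)
  edge (0, 0)→(16, 0): d=(16,0) top-left  bias=+0
  edge (16, 0)→(12, 12): d=(-4,12) right/bottom  bias=-1
  edge (12, 12)→(0, 0): d=(-12,-12) top-left  bias=+0
    (0,0)@(1, 1): e=[16,176,0] → X  [on edge]
    (1,0)@(3, 1): e=[16,152,24] → X
    (2,0)@(5, 1): e=[16,128,48] → X
    (3,0)@(7, 1): e=[16,104,72] → X
    (4,0)@(9, 1): e=[16,80,96] → X
    (5,0)@(11, 1): e=[16,56,120] → X
    (6,0)@(13, 1): e=[16,32,144] → X
    (7,0)@(15, 1): e=[16,8,168] → X
    (8,0)@(17, 1): e=[16,-16,192] → .
    (0,1)@(1, 3): e=[48,168,-24] → .
    (1,1)@(3, 3): e=[48,144,0] → X  [on edge]
    (7,1)@(15, 3): e=[48,0,144] → .  [on edge]
    (2,2)@(5, 5): e=[80,112,0] → X  [on edge]
    (3,3)@(7, 7): e=[112,80,0] → X  [on edge]
    (4,4)@(9, 9): e=[144,48,0] → X  [on edge]
    (6,4)@(13, 9): e=[144,0,48] → .  [on edge]
    (5,5)@(11, 11): e=[176,16,0] → X  [on edge]
    (6,6)@(13, 13): e=[208,-16,0] → .  [on edge]
    (5,7)@(11, 15): e=[240,0,-48] → .  [on edge]
    (7,7)@(15, 15): e=[240,-48,0] → .  [on edge]
  covered (26 px):
    X X X X X X X X . .
    . X X X X X X . . .
    . . X X X X X . . .
    . . . X X X X . . .
    . . . . X X . . . .
    . . . . . X . . . .
    . . . . . . . . . .
    . . . . . . . . . .
T4:
  2·area = 42  (B↔C swapped to make it positive)
  edge (16, 6)→(16, 13): d=(0,7) right/bottom  bias=-1
  edge (16, 13)→(10, 6): d=(-6,-7) top-left  bias=+0
  edge (10, 6)→(16, 6): d=(6,0) top-left  bias=+0
    (5,3)@(11, 7): e=[35,1,6] → X
    (6,3)@(13, 7): e=[21,15,6] → X
    (7,3)@(15, 7): e=[7,29,6] → X
    (8,3)@(17, 7): e=[-7,43,6] → .
    (5,4)@(11, 9): e=[35,-11,18] → .
    (6,4)@(13, 9): e=[21,3,18] → X
    (8,4)@(17, 9): e=[-7,31,18] → .
    (6,5)@(13, 11): e=[21,-9,30] → .
    (7,5)@(15, 11): e=[7,5,30] → X
    (8,5)@(17, 11): e=[-7,19,30] → .
    (7,6)@(15, 13): e=[7,-7,42] → .
  covered (6 px):
    . . . . . . . . . .
    . . . . . . . . . .
    . . . . . . . . . .
    . . . . . X X X . .
    . . . . . . X X . .
    . . . . . . . X . .
    . . . . . . . . . .
    . . . . . . . . . .

Z-buffer (winner per pixel, '.' = empty):
  3 3 3 3 3 3 3 3 . .
  . 3 3 3 3 3 3 . . 2
  . . 3 3 3 3 3 . 2 .
  . . . 3 3 4 4 4 . .
  . . . . 3 3 4 4 . .
  . . . . 2 3 0 4 . .
  . . . 2 . . 0 0 0 .
  . . . . . . . . 0 .

Result: -1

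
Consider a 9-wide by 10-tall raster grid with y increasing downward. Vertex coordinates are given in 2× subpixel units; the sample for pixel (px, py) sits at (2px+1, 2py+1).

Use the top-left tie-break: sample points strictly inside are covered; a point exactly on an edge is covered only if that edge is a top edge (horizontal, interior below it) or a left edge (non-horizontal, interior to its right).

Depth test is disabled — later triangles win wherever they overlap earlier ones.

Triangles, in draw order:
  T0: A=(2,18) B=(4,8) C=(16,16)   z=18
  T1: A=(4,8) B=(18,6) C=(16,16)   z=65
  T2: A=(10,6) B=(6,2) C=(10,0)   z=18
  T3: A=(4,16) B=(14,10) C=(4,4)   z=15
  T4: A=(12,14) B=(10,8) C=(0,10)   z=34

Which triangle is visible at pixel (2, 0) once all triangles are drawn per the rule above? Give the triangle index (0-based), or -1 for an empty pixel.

T0:
  2·area = 136
  edge (2, 18)→(4, 8): d=(2,-10) top-left  bias=+0
  edge (4, 8)→(16, 16): d=(12,8) right/bottom  bias=-1
  edge (16, 16)→(2, 18): d=(-14,2) right/bottom  bias=-1
    (2,1)@(5, 3): e=[0,-68,204] → ·  [on edge]
    (2,4)@(5, 9): e=[12,4,120] → █
    (3,4)@(7, 9): e=[32,-12,116] → ·
    (2,5)@(5, 11): e=[16,28,92] → █
    (3,5)@(7, 11): e=[36,12,88] → █
    (4,5)@(9, 11): e=[56,-4,84] → ·
    (1,6)@(3, 13): e=[0,68,68] → █  [on edge]
    (4,6)@(9, 13): e=[60,20,56] → █
    (5,6)@(11, 13): e=[80,4,52] → █
    (6,6)@(13, 13): e=[100,-12,48] → ·
    (1,7)@(3, 15): e=[4,92,40] → █
    (6,7)@(13, 15): e=[104,12,20] → █
    (4,8)@(9, 17): e=[68,68,0] → ·  [on edge]
  covered (17 px):
    · · · · · · · · ·
    · · · · · · · · ·
    · · · · · · · · ·
    · · · · · · · · ·
    · · █ · · · · · ·
    · · █ █ · · · · ·
    · █ █ █ █ █ · · ·
    · █ █ █ █ █ █ · ·
    · █ █ █ · · · · ·
    · · · · · · · · ·
T1:
  2·area = 136
  edge (4, 8)→(18, 6): d=(14,-2) top-left  bias=+0
  edge (18, 6)→(16, 16): d=(-2,10) right/bottom  bias=-1
  edge (16, 16)→(4, 8): d=(-12,-8) top-left  bias=+0
    (5,3)@(11, 7): e=[0,68,68] → █  [on edge]
    (6,3)@(13, 7): e=[4,48,84] → █
    (7,3)@(15, 7): e=[8,28,100] → █
    (8,3)@(17, 7): e=[12,8,116] → █
    (3,4)@(7, 9): e=[20,104,12] → █
    (4,4)@(9, 9): e=[24,84,28] → █
    (3,5)@(7, 11): e=[48,100,-12] → ·
    (4,5)@(9, 11): e=[52,80,4] → █
    (8,5)@(17, 11): e=[68,0,68] → ·  [on edge]
    (4,6)@(9, 13): e=[80,76,-20] → ·
    (5,6)@(11, 13): e=[84,56,-4] → ·
    (6,6)@(13, 13): e=[88,36,12] → █
  covered (17 px):
    · · · · · · · · ·
    · · · · · · · · ·
    · · · · · · · · ·
    · · · · · █ █ █ █
    · · · █ █ █ █ █ █
    · · · · █ █ █ █ ·
    · · · · · · █ █ ·
    · · · · · · · █ ·
    · · · · · · · · ·
    · · · · · · · · ·
T2:
  2·area = 24
  edge (10, 6)→(6, 2): d=(-4,-4) top-left  bias=+0
  edge (6, 2)→(10, 0): d=(4,-2) top-left  bias=+0
  edge (10, 0)→(10, 6): d=(0,6) right/bottom  bias=-1
    (2,0)@(5, 1): e=[0,-6,30] → ·  [on edge]
    (4,0)@(9, 1): e=[16,2,6] → █
    (5,0)@(11, 1): e=[24,6,-6] → ·
    (3,1)@(7, 3): e=[0,6,18] → █  [on edge]
    (5,1)@(11, 3): e=[16,14,-6] → ·
    (3,2)@(7, 5): e=[-8,14,18] → ·
    (4,2)@(9, 5): e=[0,18,6] → █  [on edge]
    (5,2)@(11, 5): e=[8,22,-6] → ·
    (4,3)@(9, 7): e=[-8,26,6] → ·
    (5,3)@(11, 7): e=[0,30,-6] → ·  [on edge]
    (6,4)@(13, 9): e=[0,42,-18] → ·  [on edge]
    (7,5)@(15, 11): e=[0,54,-30] → ·  [on edge]
    (8,6)@(17, 13): e=[0,66,-42] → ·  [on edge]
  covered (4 px):
    · · · · █ · · · ·
    · · · █ █ · · · ·
    · · · · █ · · · ·
    · · · · · · · · ·
    · · · · · · · · ·
    · · · · · · · · ·
    · · · · · · · · ·
    · · · · · · · · ·
    · · · · · · · · ·
    · · · · · · · · ·
T3:
  2·area = 120  (B↔C swapped to make it positive)
  edge (4, 16)→(4, 4): d=(0,-12) top-left  bias=+0
  edge (4, 4)→(14, 10): d=(10,6) right/bottom  bias=-1
  edge (14, 10)→(4, 16): d=(-10,6) right/bottom  bias=-1
    (2,2)@(5, 5): e=[12,4,104] → █
    (3,2)@(7, 5): e=[36,-8,92] → ·
    (2,3)@(5, 7): e=[12,24,84] → █
    (3,3)@(7, 7): e=[36,12,72] → █
    (4,3)@(9, 7): e=[60,0,60] → ·  [on edge]
    (2,4)@(5, 9): e=[12,44,64] → █
    (4,4)@(9, 9): e=[60,20,40] → █
    (5,4)@(11, 9): e=[84,8,28] → █
    (6,4)@(13, 9): e=[108,-4,16] → ·
    (2,5)@(5, 11): e=[12,64,44] → █
    (6,5)@(13, 11): e=[108,16,-4] → ·
    (2,6)@(5, 13): e=[12,84,24] → █
    (4,6)@(9, 13): e=[60,60,0] → ·  [on edge]
  covered (14 px):
    · · · · · · · · ·
    · · · · · · · · ·
    · · █ · · · · · ·
    · · █ █ · · · · ·
    · · █ █ █ █ · · ·
    · · █ █ █ █ · · ·
    · · █ █ · · · · ·
    · · █ · · · · · ·
    · · · · · · · · ·
    · · · · · · · · ·
T4:
  2·area = 64  (B↔C swapped to make it positive)
  edge (12, 14)→(0, 10): d=(-12,-4) top-left  bias=+0
  edge (0, 10)→(10, 8): d=(10,-2) top-left  bias=+0
  edge (10, 8)→(12, 14): d=(2,6) right/bottom  bias=-1
    (4,2)@(9, 5): e=[96,-32,0] → ·  [on edge]
    (7,3)@(15, 7): e=[96,0,-32] → ·  [on edge]
    (2,4)@(5, 9): e=[32,0,32] → █  [on edge]
    (3,4)@(7, 9): e=[40,4,20] → █
    (4,4)@(9, 9): e=[48,8,8] → █
    (5,4)@(11, 9): e=[56,12,-4] → ·
    (1,5)@(3, 11): e=[0,16,48] → █  [on edge]
    (5,5)@(11, 11): e=[32,32,0] → ·  [on edge]
    (1,6)@(3, 13): e=[-24,36,52] → ·
    (2,6)@(5, 13): e=[-16,40,40] → ·
    (3,6)@(7, 13): e=[-8,44,28] → ·
    (4,6)@(9, 13): e=[0,48,16] → █  [on edge]
    (7,7)@(15, 15): e=[0,80,-16] → ·  [on edge]
    (6,8)@(13, 17): e=[-32,96,0] → ·  [on edge]
  covered (9 px):
    · · · · · · · · ·
    · · · · · · · · ·
    · · · · · · · · ·
    · · · · · · · · ·
    · · █ █ █ · · · ·
    · █ █ █ █ · · · ·
    · · · · █ █ · · ·
    · · · · · · · · ·
    · · · · · · · · ·
    · · · · · · · · ·

Z-buffer (winner per pixel, '.' = empty):
  . . . . 2 . . . .
  . . . 2 2 . . . .
  . . 3 . 2 . . . .
  . . 3 3 . 1 1 1 1
  . . 4 4 4 3 1 1 1
  . 4 4 4 4 3 1 1 .
  . 0 3 3 4 4 1 1 .
  . 0 3 0 0 0 0 1 .
  . 0 0 0 . . . . .
  . . . . . . . . .

Result: -1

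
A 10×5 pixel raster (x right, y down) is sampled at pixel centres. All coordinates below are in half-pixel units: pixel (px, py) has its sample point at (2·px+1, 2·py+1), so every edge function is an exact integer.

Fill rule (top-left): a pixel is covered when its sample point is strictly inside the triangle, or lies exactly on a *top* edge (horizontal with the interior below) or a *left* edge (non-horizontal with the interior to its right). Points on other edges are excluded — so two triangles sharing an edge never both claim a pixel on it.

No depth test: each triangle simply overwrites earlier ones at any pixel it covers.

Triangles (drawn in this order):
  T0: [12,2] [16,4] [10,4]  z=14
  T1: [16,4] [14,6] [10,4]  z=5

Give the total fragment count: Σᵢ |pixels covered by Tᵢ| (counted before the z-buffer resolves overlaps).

T0:
  2·area = 12
  edge (12, 2)→(16, 4): d=(4,2) right/bottom  bias=-1
  edge (16, 4)→(10, 4): d=(-6,0) right/bottom  bias=-1
  edge (10, 4)→(12, 2): d=(2,-2) top-left  bias=+0
    (6,0)@(13, 1): e=[-6,18,0] → ·  [on edge]
    (5,1)@(11, 3): e=[6,6,0] → █  [on edge]
    (6,1)@(13, 3): e=[2,6,4] → █
    (7,1)@(15, 3): e=[-2,6,8] → ·
    (4,2)@(9, 5): e=[18,-6,0] → ·  [on edge]
    (5,2)@(11, 5): e=[14,-6,4] → ·
    (6,2)@(13, 5): e=[10,-6,8] → ·
    (3,3)@(7, 7): e=[30,-18,0] → ·  [on edge]
    (2,4)@(5, 9): e=[42,-30,0] → ·  [on edge]
  covered (2 px):
    · · · · · · · · · ·
    · · · · · █ █ · · ·
    · · · · · · · · · ·
    · · · · · · · · · ·
    · · · · · · · · · ·
T1:
  2·area = 12
  edge (16, 4)→(14, 6): d=(-2,2) right/bottom  bias=-1
  edge (14, 6)→(10, 4): d=(-4,-2) top-left  bias=+0
  edge (10, 4)→(16, 4): d=(6,0) top-left  bias=+0
    (9,0)@(19, 1): e=[0,30,-18] → ·  [on edge]
    (8,1)@(17, 3): e=[0,18,-6] → ·  [on edge]
    (6,2)@(13, 5): e=[4,2,6] → █
    (7,2)@(15, 5): e=[0,6,6] → ·  [on edge]
    (6,3)@(13, 7): e=[0,-6,18] → ·  [on edge]
    (5,4)@(11, 9): e=[0,-18,30] → ·  [on edge]
  covered (1 px):
    · · · · · · · · · ·
    · · · · · · · · · ·
    · · · · · · █ · · ·
    · · · · · · · · · ·
    · · · · · · · · · ·

Result: 3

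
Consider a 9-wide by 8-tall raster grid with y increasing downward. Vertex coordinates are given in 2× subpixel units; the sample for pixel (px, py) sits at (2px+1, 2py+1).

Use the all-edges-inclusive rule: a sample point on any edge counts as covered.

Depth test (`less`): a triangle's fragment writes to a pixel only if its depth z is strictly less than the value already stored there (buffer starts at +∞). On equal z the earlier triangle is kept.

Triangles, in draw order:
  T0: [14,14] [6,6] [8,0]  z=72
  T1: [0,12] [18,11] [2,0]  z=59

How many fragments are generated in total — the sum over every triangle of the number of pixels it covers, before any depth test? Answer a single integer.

T0:
  2·area = 64
  edge (14, 14)→(6, 6): d=(-8,-8) inclusive
  edge (6, 6)→(8, 0): d=(2,-6) inclusive
  edge (8, 0)→(14, 14): d=(6,14) inclusive
    (0,0)@(1, 1): e=[0,-40,104] → .  [on edge]
    (1,1)@(3, 3): e=[0,-24,88] → .  [on edge]
    (3,1)@(7, 3): e=[32,0,32] → X  [on edge]
    (4,1)@(9, 3): e=[48,12,4] → X
    (5,1)@(11, 3): e=[64,24,-24] → .
    (2,2)@(5, 5): e=[0,-8,72] → .  [on edge]
    (3,2)@(7, 5): e=[16,4,44] → X
    (5,2)@(11, 5): e=[48,28,-12] → .
    (3,3)@(7, 7): e=[0,8,56] → X  [on edge]
    (5,3)@(11, 7): e=[32,32,0] → X  [on edge]
    (6,3)@(13, 7): e=[48,44,-28] → .
    (2,4)@(5, 9): e=[-32,0,96] → .  [on edge]
    (4,4)@(9, 9): e=[0,24,40] → X  [on edge]
    (5,5)@(11, 11): e=[0,40,24] → X  [on edge]
    (6,6)@(13, 13): e=[0,56,8] → X  [on edge]
    (1,7)@(3, 15): e=[-96,0,160] → .  [on edge]
    (7,7)@(15, 15): e=[0,72,-8] → .  [on edge]
  covered (11 px):
    . . . . . . . . .
    . . . X X . . . .
    . . . X X . . . .
    . . . X X X . . .
    . . . . X X . . .
    . . . . . X . . .
    . . . . . . X . .
    . . . . . . . . .
T1:
  2·area = 214  (B↔C swapped to make it positive)
  edge (0, 12)→(2, 0): d=(2,-12) inclusive
  edge (2, 0)→(18, 11): d=(16,11) inclusive
  edge (18, 11)→(0, 12): d=(-18,1) inclusive
    (1,0)@(3, 1): e=[14,5,195] → X
    (2,0)@(5, 1): e=[38,-17,193] → .
    (1,1)@(3, 3): e=[18,37,159] → X
    (2,1)@(5, 3): e=[42,15,157] → X
    (3,1)@(7, 3): e=[66,-7,155] → .
    (1,2)@(3, 5): e=[22,69,123] → X
    (3,2)@(7, 5): e=[70,25,119] → X
    (4,2)@(9, 5): e=[94,3,117] → X
    (5,2)@(11, 5): e=[118,-19,115] → .
    (0,3)@(1, 7): e=[2,123,89] → X
    (5,3)@(11, 7): e=[122,13,79] → X
    (6,3)@(13, 7): e=[146,-9,77] → .
  covered (30 px):
    . X . . . . . . .
    . X X . . . . . .
    . X X X X . . . .
    X X X X X X . . .
    X X X X X X X X .
    X X X X X X X X X
    . . . . . . . . .
    . . . . . . . . .

Answer: 41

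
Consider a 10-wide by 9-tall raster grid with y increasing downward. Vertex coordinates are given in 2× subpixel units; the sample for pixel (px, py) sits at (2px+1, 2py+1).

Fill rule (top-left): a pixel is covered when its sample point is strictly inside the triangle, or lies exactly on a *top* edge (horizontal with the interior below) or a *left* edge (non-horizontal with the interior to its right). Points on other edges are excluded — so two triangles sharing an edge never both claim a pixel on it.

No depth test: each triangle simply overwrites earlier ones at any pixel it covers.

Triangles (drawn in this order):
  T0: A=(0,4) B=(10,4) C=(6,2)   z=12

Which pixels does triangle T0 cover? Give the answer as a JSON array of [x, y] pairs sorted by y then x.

T0:
  2·area = 20  (B↔C swapped to make it positive)
  edge (0, 4)→(6, 2): d=(6,-2) top-left  bias=+0
  edge (6, 2)→(10, 4): d=(4,2) right/bottom  bias=-1
  edge (10, 4)→(0, 4): d=(-10,0) right/bottom  bias=-1
    (4,0)@(9, 1): e=[0,-10,30] → ·  [on edge]
    (1,1)@(3, 3): e=[0,10,10] → #  [on edge]
    (2,1)@(5, 3): e=[4,6,10] → #
    (3,1)@(7, 3): e=[8,2,10] → #
    (4,1)@(9, 3): e=[12,-2,10] → ·
    (1,2)@(3, 5): e=[12,18,-10] → ·
    (2,2)@(5, 5): e=[16,14,-10] → ·
    (3,2)@(7, 5): e=[20,10,-10] → ·
  covered (3 px):
    · · · · · · · · · ·
    · # # # · · · · · ·
    · · · · · · · · · ·
    · · · · · · · · · ·
    · · · · · · · · · ·
    · · · · · · · · · ·
    · · · · · · · · · ·
    · · · · · · · · · ·
    · · · · · · · · · ·

Answer: [[1,1],[2,1],[3,1]]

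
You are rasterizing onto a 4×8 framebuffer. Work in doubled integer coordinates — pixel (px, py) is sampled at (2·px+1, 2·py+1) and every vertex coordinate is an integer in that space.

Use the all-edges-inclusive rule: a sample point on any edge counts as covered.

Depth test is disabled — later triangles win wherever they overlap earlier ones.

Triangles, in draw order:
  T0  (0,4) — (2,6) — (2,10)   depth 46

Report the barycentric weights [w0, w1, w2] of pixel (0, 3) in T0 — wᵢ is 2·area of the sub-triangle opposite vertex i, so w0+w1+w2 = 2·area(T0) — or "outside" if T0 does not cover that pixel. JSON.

T0:
  2·area = 8
  edge (0, 4)→(2, 6): d=(2,2) inclusive
  edge (2, 6)→(2, 10): d=(0,4) inclusive
  edge (2, 10)→(0, 4): d=(-2,-6) inclusive
    (0,2)@(1, 5): e=[0,4,4] → █  [on edge]
    (1,2)@(3, 5): e=[-4,-4,16] → ·
    (0,3)@(1, 7): e=[4,4,0] → █  [on edge]
    (1,3)@(3, 7): e=[0,-4,12] → ·  [on edge]
    (0,4)@(1, 9): e=[8,4,-4] → ·
    (2,4)@(5, 9): e=[0,-12,20] → ·  [on edge]
    (3,5)@(7, 11): e=[0,-20,28] → ·  [on edge]
    (1,6)@(3, 13): e=[12,-4,0] → ·  [on edge]
  covered (2 px):
    · · · ·
    · · · ·
    █ · · ·
    █ · · ·
    · · · ·
    · · · ·
    · · · ·
    · · · ·

Result: [4,0,4]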